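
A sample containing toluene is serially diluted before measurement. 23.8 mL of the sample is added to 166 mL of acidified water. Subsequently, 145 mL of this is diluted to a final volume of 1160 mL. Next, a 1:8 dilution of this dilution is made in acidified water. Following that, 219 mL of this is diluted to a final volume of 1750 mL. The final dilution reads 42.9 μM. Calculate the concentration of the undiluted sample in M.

Overall dilution factor = 7.975 × 8 × 8 × 7.991 = 4078.
Original = 42.9 μM × 4078 = 1.75 × 10⁵ μM = 0.175 M.

0.175 M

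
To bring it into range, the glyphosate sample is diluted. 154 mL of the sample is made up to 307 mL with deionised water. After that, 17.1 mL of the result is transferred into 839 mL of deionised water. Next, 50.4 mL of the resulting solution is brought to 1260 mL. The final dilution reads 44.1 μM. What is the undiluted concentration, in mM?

Overall dilution factor = 1.994 × 50.06 × 25 = 2495.
Original = 44.1 μM × 2495 = 1.10 × 10⁵ μM = 110 mM.

110 mM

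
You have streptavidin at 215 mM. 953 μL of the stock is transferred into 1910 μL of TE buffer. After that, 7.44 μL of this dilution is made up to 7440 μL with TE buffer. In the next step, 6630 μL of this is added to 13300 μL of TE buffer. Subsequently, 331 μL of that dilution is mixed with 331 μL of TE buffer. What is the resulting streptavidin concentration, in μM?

11.9 μM

Overall dilution factor = 3.004 × 1000 × 3.006 × 2 = 1.81 × 10⁴.
215 mM / 1.81 × 10⁴ = 0.0119 mM = 11.9 μM.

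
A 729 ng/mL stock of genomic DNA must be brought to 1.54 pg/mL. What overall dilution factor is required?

Factor = C₀/C_target = 729 ng/mL / 1.54 pg/mL = 4.73 × 10⁵.

4.73 × 10⁵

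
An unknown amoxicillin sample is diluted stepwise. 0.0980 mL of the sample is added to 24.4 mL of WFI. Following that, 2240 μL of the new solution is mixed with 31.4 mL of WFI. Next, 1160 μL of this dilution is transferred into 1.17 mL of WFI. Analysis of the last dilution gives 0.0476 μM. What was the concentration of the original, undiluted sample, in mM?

0.359 mM

Overall dilution factor = 250.0 × 15.02 × 2.009 = 7541.
Original = 0.0476 μM × 7541 = 359 μM = 0.359 mM.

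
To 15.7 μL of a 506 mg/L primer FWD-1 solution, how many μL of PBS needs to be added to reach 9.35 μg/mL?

9.35 μg/mL = 9.35 mg/L.
V₂ = C₁V₁/C₂ = 506 × 15.7 / 9.35 = 850 μL.
Diluent to add = V₂ − V₁ = 850 − 15.7 = 834 μL.

834 μL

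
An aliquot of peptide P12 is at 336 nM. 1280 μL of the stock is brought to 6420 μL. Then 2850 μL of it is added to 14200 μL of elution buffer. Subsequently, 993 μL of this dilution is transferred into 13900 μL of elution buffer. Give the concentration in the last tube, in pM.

747 pM

Overall dilution factor = 5.016 × 5.982 × 15.00 = 450.
336 nM / 450 = 0.747 nM = 747 pM.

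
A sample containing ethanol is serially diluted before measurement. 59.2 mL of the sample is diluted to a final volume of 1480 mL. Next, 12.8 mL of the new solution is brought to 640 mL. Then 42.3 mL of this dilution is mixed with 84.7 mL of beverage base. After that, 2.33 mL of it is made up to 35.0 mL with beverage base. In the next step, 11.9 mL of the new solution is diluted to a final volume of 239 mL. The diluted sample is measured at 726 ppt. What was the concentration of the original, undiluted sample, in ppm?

Overall dilution factor = 25 × 50 × 3.002 × 15.02 × 20.08 = 1.13 × 10⁶.
Original = 726 ppt × 1.13 × 10⁶ = 8.22 × 10⁸ ppt = 822 ppm.

822 ppm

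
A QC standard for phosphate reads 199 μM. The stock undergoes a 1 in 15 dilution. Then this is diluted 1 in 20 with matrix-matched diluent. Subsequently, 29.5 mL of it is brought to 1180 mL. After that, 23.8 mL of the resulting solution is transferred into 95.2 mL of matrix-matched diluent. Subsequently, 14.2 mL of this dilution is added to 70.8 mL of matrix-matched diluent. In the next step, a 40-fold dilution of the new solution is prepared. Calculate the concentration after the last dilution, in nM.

0.0139 nM

Overall dilution factor = 15 × 20 × 40 × 5 × 5.986 × 40 = 1.44 × 10⁷.
199 μM / 1.44 × 10⁷ = 1.39 × 10⁻⁵ μM = 0.0139 nM.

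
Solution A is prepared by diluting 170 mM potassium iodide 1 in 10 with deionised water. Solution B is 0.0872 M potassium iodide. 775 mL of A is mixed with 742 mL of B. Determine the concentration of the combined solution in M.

C_A = 170 mM / 10 = 17.0 mM.
C_B = 0.0872 M = 87.2 mM.
C_mix = (C_A·V_A + C_B·V_B)/(V_A + V_B) = (17.0×775 + 87.2×742) / 1517 = 51.3 mM = 0.0513 M.

0.0513 M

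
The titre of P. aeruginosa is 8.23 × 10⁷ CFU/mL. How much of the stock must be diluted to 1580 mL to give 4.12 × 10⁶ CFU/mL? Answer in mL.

V₁ = C₂V₂/C₁ = 4.12 × 10⁶ × 1580 / 8.23 × 10⁷ = 79.1 mL.

79.1 mL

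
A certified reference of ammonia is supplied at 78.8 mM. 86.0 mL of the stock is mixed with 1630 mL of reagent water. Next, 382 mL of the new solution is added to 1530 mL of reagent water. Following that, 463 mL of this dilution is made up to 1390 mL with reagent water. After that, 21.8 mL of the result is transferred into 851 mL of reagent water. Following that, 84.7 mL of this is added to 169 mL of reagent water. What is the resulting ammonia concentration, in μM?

2.19 μM

Overall dilution factor = 19.95 × 5.005 × 3.002 × 40.04 × 2.995 = 3.60 × 10⁴.
78.8 mM / 3.60 × 10⁴ = 2.19 × 10⁻³ mM = 2.19 μM.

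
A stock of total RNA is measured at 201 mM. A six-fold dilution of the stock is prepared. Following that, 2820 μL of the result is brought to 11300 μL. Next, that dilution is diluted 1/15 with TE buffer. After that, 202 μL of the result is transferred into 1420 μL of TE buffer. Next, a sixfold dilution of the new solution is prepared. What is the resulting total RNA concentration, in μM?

Overall dilution factor = 6 × 4.007 × 15 × 8.030 × 6 = 1.74 × 10⁴.
201 mM / 1.74 × 10⁴ = 0.0116 mM = 11.6 μM.

11.6 μM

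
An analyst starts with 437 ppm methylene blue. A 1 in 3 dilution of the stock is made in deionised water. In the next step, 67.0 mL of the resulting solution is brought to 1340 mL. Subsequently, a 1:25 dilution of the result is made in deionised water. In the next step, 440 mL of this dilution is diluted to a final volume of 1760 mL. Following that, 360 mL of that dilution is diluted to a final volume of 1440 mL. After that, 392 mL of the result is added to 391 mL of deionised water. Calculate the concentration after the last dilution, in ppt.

9120 ppt

Overall dilution factor = 3 × 20 × 25 × 4 × 4 × 1.997 = 4.79 × 10⁴.
437 ppm / 4.79 × 10⁴ = 9.12 × 10⁻³ ppm = 9120 ppt.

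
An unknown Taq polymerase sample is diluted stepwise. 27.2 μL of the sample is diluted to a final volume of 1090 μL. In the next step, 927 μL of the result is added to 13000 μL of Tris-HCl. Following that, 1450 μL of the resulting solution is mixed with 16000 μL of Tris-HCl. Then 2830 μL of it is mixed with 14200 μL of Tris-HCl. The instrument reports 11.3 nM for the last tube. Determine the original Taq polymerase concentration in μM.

Overall dilution factor = 40.07 × 15.02 × 12.03 × 6.018 = 4.36 × 10⁴.
Original = 11.3 nM × 4.36 × 10⁴ = 4.93 × 10⁵ nM = 493 μM.

493 μM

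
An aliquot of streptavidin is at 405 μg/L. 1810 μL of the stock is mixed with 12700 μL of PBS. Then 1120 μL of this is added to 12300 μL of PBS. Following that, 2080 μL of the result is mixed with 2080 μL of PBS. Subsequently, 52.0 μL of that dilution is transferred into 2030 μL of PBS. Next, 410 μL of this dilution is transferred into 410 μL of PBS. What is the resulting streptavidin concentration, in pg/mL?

26.3 pg/mL

Overall dilution factor = 8.017 × 11.98 × 2 × 40.04 × 2 = 1.54 × 10⁴.
405 μg/L / 1.54 × 10⁴ = 0.0263 μg/L = 26.3 pg/mL.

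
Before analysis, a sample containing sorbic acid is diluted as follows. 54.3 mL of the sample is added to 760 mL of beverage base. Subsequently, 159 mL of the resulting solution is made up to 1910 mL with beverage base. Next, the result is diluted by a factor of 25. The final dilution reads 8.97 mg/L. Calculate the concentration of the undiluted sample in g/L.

Overall dilution factor = 15.00 × 12.01 × 25 = 4504.
Original = 8.97 mg/L × 4504 = 4.04 × 10⁴ mg/L = 40.4 g/L.

40.4 g/L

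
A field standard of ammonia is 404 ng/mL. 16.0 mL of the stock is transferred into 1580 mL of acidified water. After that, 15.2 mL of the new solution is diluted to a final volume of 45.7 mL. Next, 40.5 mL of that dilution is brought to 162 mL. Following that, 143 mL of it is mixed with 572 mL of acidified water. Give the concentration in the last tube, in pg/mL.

67.4 pg/mL

Overall dilution factor = 99.75 × 3.007 × 4 × 5 = 5998.
404 ng/mL / 5998 = 0.0674 ng/mL = 67.4 pg/mL.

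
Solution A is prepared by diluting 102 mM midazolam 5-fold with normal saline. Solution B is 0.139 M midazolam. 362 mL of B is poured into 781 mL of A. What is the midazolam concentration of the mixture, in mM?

C_A = 102 mM / 5 = 20.4 mM.
C_B = 0.139 M = 139 mM.
C_mix = (C_A·V_A + C_B·V_B)/(V_A + V_B) = (20.4×781 + 139×362) / 1143 = 58.0 mM.

58.0 mM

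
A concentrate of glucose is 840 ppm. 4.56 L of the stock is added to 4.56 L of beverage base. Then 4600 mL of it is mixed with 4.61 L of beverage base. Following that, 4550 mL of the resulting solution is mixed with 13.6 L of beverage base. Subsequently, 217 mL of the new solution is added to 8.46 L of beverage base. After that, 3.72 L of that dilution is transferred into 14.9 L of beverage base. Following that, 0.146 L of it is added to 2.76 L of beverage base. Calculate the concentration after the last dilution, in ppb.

13.2 ppb

Overall dilution factor = 2 × 2.002 × 3.989 × 39.99 × 5.005 × 19.90 = 6.36 × 10⁴.
840 ppm / 6.36 × 10⁴ = 0.0132 ppm = 13.2 ppb.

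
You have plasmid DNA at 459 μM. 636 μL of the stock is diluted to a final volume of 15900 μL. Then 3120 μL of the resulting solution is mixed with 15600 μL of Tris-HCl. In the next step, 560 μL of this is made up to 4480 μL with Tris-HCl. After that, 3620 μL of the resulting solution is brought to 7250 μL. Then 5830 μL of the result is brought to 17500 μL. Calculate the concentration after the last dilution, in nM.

Overall dilution factor = 25 × 6 × 8 × 2.003 × 3.002 = 7214.
459 μM / 7214 = 0.0636 μM = 63.6 nM.

63.6 nM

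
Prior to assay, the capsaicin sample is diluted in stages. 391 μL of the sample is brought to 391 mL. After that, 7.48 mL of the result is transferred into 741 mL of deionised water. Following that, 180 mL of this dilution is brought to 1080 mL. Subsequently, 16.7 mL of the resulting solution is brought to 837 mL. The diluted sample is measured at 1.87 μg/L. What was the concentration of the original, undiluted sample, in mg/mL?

56.3 mg/mL

Overall dilution factor = 1000 × 100.1 × 6 × 50.12 = 3.01 × 10⁷.
Original = 1.87 μg/L × 3.01 × 10⁷ = 5.63 × 10⁷ μg/L = 56.3 mg/mL.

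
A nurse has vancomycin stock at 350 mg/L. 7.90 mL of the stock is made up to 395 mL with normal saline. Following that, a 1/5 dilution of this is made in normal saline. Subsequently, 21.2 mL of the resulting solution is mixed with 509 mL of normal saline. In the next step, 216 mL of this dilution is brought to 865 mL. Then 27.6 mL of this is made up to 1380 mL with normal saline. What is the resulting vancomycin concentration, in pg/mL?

Overall dilution factor = 50 × 5 × 25.01 × 4.005 × 50 = 1.25 × 10⁶.
350 mg/L / 1.25 × 10⁶ = 2.80 × 10⁻⁴ mg/L = 280 pg/mL.

280 pg/mL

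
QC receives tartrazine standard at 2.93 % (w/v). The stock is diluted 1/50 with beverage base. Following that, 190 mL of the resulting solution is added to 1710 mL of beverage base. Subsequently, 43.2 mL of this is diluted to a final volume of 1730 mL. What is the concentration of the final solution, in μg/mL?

Overall dilution factor = 50 × 10 × 40.05 = 2.00 × 10⁴.
2.93 % (w/v) / 2.00 × 10⁴ = 1.46 × 10⁻⁴ % (w/v) = 1.46 μg/mL.

1.46 μg/mL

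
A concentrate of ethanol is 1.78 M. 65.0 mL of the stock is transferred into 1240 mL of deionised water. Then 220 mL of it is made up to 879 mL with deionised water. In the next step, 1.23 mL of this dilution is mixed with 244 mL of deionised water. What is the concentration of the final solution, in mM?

Overall dilution factor = 20.08 × 3.995 × 199.4 = 1.60 × 10⁴.
1.78 M / 1.60 × 10⁴ = 1.11 × 10⁻⁴ M = 0.111 mM.

0.111 mM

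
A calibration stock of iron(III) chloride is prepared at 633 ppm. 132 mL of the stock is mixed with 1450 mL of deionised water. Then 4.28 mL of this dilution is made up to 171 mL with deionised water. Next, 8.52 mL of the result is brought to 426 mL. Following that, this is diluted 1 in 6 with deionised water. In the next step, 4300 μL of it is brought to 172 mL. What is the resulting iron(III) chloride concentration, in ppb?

0.110 ppb

Overall dilution factor = 11.98 × 39.95 × 50 × 6 × 40 = 5.75 × 10⁶.
633 ppm / 5.75 × 10⁶ = 1.10 × 10⁻⁴ ppm = 0.110 ppb.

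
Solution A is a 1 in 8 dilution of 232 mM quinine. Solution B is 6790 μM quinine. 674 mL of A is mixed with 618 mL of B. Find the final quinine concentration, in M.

C_A = 232 mM / 8 = 29.0 mM.
C_B = 6790 μM = 6.79 mM.
C_mix = (C_A·V_A + C_B·V_B)/(V_A + V_B) = (29.0×674 + 6.79×618) / 1292 = 18.4 mM = 0.0184 M.

0.0184 M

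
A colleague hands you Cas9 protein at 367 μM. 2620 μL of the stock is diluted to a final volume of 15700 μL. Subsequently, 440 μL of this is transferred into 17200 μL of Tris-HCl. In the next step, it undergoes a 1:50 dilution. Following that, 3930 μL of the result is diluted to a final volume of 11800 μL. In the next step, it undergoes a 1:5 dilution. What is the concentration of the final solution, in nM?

2.04 nM

Overall dilution factor = 5.992 × 40.09 × 50 × 3.003 × 5 = 1.80 × 10⁵.
367 μM / 1.80 × 10⁵ = 2.04 × 10⁻³ μM = 2.04 nM.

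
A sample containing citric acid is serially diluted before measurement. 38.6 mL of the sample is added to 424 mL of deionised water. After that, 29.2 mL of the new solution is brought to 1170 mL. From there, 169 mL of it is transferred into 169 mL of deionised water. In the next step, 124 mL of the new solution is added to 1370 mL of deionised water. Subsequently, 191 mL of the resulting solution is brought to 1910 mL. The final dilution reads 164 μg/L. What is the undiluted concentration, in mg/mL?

19.0 mg/mL

Overall dilution factor = 11.98 × 40.07 × 2 × 12.05 × 10 = 1.16 × 10⁵.
Original = 164 μg/L × 1.16 × 10⁵ = 1.90 × 10⁷ μg/L = 19.0 mg/mL.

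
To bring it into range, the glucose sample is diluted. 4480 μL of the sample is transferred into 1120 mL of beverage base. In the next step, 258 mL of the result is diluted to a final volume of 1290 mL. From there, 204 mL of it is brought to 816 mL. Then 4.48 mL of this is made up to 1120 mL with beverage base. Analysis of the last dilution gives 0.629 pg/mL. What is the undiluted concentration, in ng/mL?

789 ng/mL

Overall dilution factor = 251 × 5 × 4 × 250 = 1.25 × 10⁶.
Original = 0.629 pg/mL × 1.25 × 10⁶ = 7.89 × 10⁵ pg/mL = 789 ng/mL.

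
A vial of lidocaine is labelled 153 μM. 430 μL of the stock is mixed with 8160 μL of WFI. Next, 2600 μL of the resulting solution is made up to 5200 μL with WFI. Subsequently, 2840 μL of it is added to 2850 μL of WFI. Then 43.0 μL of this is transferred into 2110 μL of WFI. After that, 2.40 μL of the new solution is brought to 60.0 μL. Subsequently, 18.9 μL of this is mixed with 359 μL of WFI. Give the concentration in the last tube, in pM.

Overall dilution factor = 19.98 × 2 × 2.004 × 50.07 × 25 × 19.99 = 2.00 × 10⁶.
153 μM / 2.00 × 10⁶ = 7.64 × 10⁻⁵ μM = 76.4 pM.

76.4 pM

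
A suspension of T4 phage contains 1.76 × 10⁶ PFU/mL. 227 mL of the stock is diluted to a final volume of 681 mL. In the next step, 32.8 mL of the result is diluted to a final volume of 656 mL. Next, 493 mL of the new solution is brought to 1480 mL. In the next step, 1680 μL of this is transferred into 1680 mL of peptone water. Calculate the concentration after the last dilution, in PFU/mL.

Overall dilution factor = 3 × 20 × 3.002 × 1001 = 1.80 × 10⁵.
1.76 × 10⁶ PFU/mL / 1.80 × 10⁵ = 9.76 PFU/mL.

9.76 PFU/mL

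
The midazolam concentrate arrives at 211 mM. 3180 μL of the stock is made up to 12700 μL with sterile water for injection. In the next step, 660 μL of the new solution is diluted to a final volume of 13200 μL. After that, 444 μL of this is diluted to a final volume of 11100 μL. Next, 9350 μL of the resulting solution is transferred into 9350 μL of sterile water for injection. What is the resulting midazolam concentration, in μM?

52.8 μM

Overall dilution factor = 3.994 × 20 × 25 × 2 = 3994.
211 mM / 3994 = 0.0528 mM = 52.8 μM.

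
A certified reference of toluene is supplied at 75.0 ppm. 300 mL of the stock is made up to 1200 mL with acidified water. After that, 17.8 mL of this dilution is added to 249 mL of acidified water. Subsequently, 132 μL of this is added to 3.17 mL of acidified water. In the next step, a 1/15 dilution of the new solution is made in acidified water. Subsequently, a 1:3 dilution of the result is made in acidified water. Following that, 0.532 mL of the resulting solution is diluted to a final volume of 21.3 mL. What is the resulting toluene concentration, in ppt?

27.8 ppt

Overall dilution factor = 4 × 14.99 × 25.02 × 15 × 3 × 40.04 = 2.70 × 10⁶.
75.0 ppm / 2.70 × 10⁶ = 2.78 × 10⁻⁵ ppm = 27.8 ppt.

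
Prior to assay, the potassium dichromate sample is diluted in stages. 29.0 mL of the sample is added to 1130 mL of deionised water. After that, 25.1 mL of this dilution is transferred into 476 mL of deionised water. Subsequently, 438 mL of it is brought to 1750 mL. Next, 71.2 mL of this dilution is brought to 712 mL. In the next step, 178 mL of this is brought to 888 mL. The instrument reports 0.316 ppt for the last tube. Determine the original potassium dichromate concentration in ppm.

0.0503 ppm

Overall dilution factor = 39.97 × 19.96 × 3.995 × 10 × 4.989 = 1.59 × 10⁵.
Original = 0.316 ppt × 1.59 × 10⁵ = 5.03 × 10⁴ ppt = 0.0503 ppm.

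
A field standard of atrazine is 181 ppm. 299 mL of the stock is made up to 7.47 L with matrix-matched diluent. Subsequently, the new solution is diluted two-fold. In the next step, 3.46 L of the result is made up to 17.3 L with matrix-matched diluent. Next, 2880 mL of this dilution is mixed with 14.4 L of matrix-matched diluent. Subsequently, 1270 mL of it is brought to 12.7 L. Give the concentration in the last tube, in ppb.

Overall dilution factor = 24.98 × 2 × 5 × 6 × 10 = 1.50 × 10⁴.
181 ppm / 1.50 × 10⁴ = 0.0121 ppm = 12.1 ppb.

12.1 ppb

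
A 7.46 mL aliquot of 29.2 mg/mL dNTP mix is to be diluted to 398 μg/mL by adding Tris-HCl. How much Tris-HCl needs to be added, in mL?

398 μg/mL = 0.398 mg/mL.
V₂ = C₁V₁/C₂ = 29.2 × 7.46 / 0.398 = 547 mL.
Diluent to add = V₂ − V₁ = 547 − 7.46 = 540 mL.

540 mL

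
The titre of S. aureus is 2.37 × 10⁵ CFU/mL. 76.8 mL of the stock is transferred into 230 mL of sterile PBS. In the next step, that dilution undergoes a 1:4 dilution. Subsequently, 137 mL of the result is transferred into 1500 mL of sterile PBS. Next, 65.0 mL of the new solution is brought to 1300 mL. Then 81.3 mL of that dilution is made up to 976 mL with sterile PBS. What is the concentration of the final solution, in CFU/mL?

Overall dilution factor = 3.995 × 4 × 11.95 × 20 × 12.00 = 4.58 × 10⁴.
2.37 × 10⁵ CFU/mL / 4.58 × 10⁴ = 5.17 CFU/mL.

5.17 CFU/mL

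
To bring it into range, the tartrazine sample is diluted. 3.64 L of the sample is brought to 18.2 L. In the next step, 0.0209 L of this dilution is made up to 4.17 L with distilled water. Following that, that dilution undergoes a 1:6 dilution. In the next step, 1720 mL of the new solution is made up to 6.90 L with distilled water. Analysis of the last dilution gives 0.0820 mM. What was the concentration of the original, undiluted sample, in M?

1.97 M

Overall dilution factor = 5 × 199.5 × 6 × 4.012 = 2.40 × 10⁴.
Original = 0.0820 mM × 2.40 × 10⁴ = 1969 mM = 1.97 M.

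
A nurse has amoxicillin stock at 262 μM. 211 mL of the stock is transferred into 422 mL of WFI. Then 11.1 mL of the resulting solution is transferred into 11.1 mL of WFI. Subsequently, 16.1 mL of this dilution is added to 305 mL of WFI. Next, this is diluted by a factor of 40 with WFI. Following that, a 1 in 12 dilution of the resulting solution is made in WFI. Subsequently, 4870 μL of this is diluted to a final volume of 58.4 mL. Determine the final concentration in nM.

0.380 nM

Overall dilution factor = 3 × 2 × 19.94 × 40 × 12 × 11.99 = 6.89 × 10⁵.
262 μM / 6.89 × 10⁵ = 3.80 × 10⁻⁴ μM = 0.380 nM.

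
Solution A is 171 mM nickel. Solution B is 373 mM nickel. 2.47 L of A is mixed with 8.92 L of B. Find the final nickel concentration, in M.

0.329 M

C_mix = (C_A·V_A + C_B·V_B)/(V_A + V_B) = (171×2.47 + 373×8.92) / 11.39 = 329 mM = 0.329 M.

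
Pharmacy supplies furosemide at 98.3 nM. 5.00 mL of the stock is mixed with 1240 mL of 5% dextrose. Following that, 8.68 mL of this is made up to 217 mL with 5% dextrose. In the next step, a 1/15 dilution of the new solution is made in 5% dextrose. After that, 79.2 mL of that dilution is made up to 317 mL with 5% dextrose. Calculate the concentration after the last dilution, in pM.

Overall dilution factor = 249 × 25 × 15 × 4.003 = 3.74 × 10⁵.
98.3 nM / 3.74 × 10⁵ = 2.63 × 10⁻⁴ nM = 0.263 pM.

0.263 pM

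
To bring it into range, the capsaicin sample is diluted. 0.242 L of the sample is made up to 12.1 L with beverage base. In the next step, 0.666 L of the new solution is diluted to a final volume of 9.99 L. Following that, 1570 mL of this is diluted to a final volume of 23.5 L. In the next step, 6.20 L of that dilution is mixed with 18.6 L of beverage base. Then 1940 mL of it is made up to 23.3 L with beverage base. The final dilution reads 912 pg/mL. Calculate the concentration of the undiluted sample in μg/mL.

Overall dilution factor = 50 × 15 × 14.97 × 4 × 12.01 = 5.39 × 10⁵.
Original = 912 pg/mL × 5.39 × 10⁵ = 4.92 × 10⁸ pg/mL = 492 μg/mL.

492 μg/mL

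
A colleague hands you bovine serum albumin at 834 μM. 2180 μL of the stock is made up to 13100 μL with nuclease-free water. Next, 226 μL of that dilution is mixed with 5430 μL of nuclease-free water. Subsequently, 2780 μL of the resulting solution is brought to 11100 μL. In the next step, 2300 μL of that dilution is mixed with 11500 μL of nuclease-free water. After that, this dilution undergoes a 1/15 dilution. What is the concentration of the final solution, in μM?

0.0154 μM

Overall dilution factor = 6.009 × 25.03 × 3.993 × 6 × 15 = 5.40 × 10⁴.
834 μM / 5.40 × 10⁴ = 0.0154 μM.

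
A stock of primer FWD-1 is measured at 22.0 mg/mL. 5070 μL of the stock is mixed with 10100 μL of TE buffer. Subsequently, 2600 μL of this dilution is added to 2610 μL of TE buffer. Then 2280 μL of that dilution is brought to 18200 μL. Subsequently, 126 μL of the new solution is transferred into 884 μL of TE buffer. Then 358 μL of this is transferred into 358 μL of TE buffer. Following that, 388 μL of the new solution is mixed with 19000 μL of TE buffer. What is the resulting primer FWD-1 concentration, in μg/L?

Overall dilution factor = 2.992 × 2.004 × 7.982 × 8.016 × 2 × 49.97 = 3.83 × 10⁴.
22.0 mg/mL / 3.83 × 10⁴ = 5.74 × 10⁻⁴ mg/mL = 574 μg/L.

574 μg/L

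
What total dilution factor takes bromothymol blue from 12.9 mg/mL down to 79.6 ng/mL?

1.62 × 10⁵

Factor = C₀/C_target = 12.9 mg/mL / 79.6 ng/mL = 1.62 × 10⁵.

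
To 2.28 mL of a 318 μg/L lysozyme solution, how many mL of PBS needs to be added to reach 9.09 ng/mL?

9.09 ng/mL = 9.09 μg/L.
V₂ = C₁V₁/C₂ = 318 × 2.28 / 9.09 = 79.8 mL.
Diluent to add = V₂ − V₁ = 79.8 − 2.28 = 77.5 mL.

77.5 mL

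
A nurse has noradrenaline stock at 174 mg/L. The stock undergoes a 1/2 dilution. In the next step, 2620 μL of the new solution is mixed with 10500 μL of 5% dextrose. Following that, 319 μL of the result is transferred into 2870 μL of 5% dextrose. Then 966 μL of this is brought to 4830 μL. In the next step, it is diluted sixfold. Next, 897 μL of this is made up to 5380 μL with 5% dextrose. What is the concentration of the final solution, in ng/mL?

Overall dilution factor = 2 × 5.008 × 9.997 × 5 × 6 × 5.998 = 1.80 × 10⁴.
174 mg/L / 1.80 × 10⁴ = 9.66 × 10⁻³ mg/L = 9.66 ng/mL.

9.66 ng/mL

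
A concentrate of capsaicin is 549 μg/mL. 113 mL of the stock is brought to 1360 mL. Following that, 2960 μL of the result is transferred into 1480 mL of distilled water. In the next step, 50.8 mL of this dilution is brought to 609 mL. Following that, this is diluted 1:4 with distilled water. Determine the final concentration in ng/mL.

1.90 ng/mL

Overall dilution factor = 12.04 × 501 × 11.99 × 4 = 2.89 × 10⁵.
549 μg/mL / 2.89 × 10⁵ = 1.90 × 10⁻³ μg/mL = 1.90 ng/mL.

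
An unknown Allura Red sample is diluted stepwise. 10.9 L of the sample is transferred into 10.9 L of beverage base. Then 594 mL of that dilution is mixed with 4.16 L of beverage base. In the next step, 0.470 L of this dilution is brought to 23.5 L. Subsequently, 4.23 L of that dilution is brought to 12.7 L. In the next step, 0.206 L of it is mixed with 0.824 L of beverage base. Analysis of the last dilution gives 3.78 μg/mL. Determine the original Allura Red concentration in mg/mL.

Overall dilution factor = 2 × 8.003 × 50 × 3.002 × 5 = 1.20 × 10⁴.
Original = 3.78 μg/mL × 1.20 × 10⁴ = 4.54 × 10⁴ μg/mL = 45.4 mg/mL.

45.4 mg/mL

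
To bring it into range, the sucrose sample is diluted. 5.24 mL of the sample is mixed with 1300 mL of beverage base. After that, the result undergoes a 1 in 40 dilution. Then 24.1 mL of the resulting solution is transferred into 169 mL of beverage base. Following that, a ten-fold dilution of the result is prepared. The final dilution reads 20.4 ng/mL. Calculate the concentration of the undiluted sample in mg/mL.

Overall dilution factor = 249.1 × 40 × 8.012 × 10 = 7.98 × 10⁵.
Original = 20.4 ng/mL × 7.98 × 10⁵ = 1.63 × 10⁷ ng/mL = 16.3 mg/mL.

16.3 mg/mL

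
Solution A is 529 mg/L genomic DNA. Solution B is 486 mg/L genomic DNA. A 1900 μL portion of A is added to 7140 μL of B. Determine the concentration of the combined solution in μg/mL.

495 μg/mL

C_mix = (C_A·V_A + C_B·V_B)/(V_A + V_B) = (529×1900 + 486×7140) / 9040 = 495 mg/L = 495 μg/mL.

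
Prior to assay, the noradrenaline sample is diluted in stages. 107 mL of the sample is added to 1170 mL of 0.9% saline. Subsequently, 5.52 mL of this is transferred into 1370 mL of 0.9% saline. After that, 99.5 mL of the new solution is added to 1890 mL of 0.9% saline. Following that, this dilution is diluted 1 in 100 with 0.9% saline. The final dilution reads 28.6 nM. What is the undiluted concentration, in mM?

Overall dilution factor = 11.93 × 249.2 × 19.99 × 100 = 5.95 × 10⁶.
Original = 28.6 nM × 5.95 × 10⁶ = 1.70 × 10⁸ nM = 170 mM.

170 mM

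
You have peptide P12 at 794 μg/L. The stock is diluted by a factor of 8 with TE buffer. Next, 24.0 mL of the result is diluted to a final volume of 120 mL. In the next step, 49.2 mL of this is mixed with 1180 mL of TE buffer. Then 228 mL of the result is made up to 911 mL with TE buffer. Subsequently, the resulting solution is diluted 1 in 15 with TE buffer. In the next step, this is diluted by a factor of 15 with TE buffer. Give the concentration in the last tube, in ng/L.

Overall dilution factor = 8 × 5 × 24.98 × 3.996 × 15 × 15 = 8.98 × 10⁵.
794 μg/L / 8.98 × 10⁵ = 8.84 × 10⁻⁴ μg/L = 0.884 ng/L.

0.884 ng/L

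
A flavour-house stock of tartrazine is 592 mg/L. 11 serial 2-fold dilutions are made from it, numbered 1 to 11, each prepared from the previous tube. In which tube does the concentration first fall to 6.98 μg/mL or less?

tube 7

Tube n has concentration 592 mg/L / 2ⁿ.
Need 2ⁿ ≥ 592 mg/L / 6.98 μg/mL = 84.8, so n ≥ 6.41.
First such tube: n = 7.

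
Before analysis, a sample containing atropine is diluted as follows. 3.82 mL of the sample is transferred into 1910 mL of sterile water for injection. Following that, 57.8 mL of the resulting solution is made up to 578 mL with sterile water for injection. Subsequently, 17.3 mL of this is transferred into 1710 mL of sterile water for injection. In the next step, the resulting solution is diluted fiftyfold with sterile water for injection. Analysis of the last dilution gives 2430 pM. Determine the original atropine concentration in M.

Overall dilution factor = 501 × 10 × 99.84 × 50 = 2.50 × 10⁷.
Original = 2430 pM × 2.50 × 10⁷ = 6.08 × 10¹⁰ pM = 0.0608 M.

0.0608 M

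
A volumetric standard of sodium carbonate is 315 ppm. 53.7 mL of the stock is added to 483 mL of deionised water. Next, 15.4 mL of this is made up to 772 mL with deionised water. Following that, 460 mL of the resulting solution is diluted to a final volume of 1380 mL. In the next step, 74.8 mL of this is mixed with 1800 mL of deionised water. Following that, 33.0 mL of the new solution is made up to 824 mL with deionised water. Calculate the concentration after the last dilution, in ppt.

Overall dilution factor = 9.994 × 50.13 × 3 × 25.06 × 24.97 = 9.41 × 10⁵.
315 ppm / 9.41 × 10⁵ = 3.35 × 10⁻⁴ ppm = 335 ppt.

335 ppt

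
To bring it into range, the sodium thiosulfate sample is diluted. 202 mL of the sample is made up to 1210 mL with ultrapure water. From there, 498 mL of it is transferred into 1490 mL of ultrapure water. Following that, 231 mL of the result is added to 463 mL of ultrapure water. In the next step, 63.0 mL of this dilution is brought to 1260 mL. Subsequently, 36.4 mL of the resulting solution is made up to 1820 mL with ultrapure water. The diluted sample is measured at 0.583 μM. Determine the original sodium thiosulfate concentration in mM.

Overall dilution factor = 5.990 × 3.992 × 3.004 × 20 × 50 = 7.18 × 10⁴.
Original = 0.583 μM × 7.18 × 10⁴ = 4.19 × 10⁴ μM = 41.9 mM.

41.9 mM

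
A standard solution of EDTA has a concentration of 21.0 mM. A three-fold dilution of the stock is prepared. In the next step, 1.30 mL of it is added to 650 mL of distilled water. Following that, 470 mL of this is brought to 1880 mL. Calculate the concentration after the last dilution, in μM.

Overall dilution factor = 3 × 501 × 4 = 6012.
21.0 mM / 6012 = 3.49 × 10⁻³ mM = 3.49 μM.

3.49 μM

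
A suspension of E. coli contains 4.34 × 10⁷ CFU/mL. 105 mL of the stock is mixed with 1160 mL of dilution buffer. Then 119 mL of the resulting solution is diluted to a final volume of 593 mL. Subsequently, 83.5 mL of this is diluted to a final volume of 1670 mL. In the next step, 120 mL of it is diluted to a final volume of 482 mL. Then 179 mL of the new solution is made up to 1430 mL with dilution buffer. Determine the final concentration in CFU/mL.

Overall dilution factor = 12.05 × 4.983 × 20 × 4.017 × 7.989 = 3.85 × 10⁴.
4.34 × 10⁷ CFU/mL / 3.85 × 10⁴ = 1130 CFU/mL.

1130 CFU/mL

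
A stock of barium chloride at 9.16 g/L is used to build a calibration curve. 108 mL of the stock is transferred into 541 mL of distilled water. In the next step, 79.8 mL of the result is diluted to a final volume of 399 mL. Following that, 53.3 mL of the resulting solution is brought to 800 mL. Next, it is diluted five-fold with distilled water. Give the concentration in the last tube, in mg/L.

Overall dilution factor = 6.009 × 5 × 15.01 × 5 = 2255.
9.16 g/L / 2255 = 4.06 × 10⁻³ g/L = 4.06 mg/L.

4.06 mg/L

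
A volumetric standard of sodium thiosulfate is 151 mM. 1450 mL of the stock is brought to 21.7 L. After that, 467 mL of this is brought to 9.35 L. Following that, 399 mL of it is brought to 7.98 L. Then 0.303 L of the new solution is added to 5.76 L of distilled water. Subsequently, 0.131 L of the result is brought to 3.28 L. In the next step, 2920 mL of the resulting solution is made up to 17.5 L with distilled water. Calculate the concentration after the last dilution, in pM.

8390 pM

Overall dilution factor = 14.97 × 20.02 × 20 × 20.01 × 25.04 × 5.993 = 1.80 × 10⁷.
151 mM / 1.80 × 10⁷ = 8.39 × 10⁻⁶ mM = 8390 pM.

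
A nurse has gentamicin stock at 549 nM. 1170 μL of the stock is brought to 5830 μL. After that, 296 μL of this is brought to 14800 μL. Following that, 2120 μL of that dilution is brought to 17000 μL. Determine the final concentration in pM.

275 pM

Overall dilution factor = 4.983 × 50 × 8.019 = 1998.
549 nM / 1998 = 0.275 nM = 275 pM.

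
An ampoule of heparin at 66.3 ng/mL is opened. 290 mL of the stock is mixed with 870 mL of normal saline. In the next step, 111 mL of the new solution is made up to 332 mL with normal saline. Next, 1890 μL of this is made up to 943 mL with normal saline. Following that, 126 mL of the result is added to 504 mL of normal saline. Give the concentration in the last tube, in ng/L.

Overall dilution factor = 4 × 2.991 × 498.9 × 5 = 2.98 × 10⁴.
66.3 ng/mL / 2.98 × 10⁴ = 2.22 × 10⁻³ ng/mL = 2.22 ng/L.

2.22 ng/L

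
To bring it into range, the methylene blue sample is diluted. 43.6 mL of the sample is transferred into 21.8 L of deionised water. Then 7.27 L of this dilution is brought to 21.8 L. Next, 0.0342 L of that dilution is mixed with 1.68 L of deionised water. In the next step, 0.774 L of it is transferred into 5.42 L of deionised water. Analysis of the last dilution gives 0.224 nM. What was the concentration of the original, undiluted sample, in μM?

Overall dilution factor = 501 × 2.999 × 50.12 × 8.003 = 6.03 × 10⁵.
Original = 0.224 nM × 6.03 × 10⁵ = 1.35 × 10⁵ nM = 135 μM.

135 μM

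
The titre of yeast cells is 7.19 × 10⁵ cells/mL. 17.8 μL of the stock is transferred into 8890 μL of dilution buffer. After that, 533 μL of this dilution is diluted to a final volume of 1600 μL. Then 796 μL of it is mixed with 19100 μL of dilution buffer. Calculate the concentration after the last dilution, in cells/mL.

Overall dilution factor = 500.4 × 3.002 × 24.99 = 3.75 × 10⁴.
7.19 × 10⁵ cells/mL / 3.75 × 10⁴ = 19.1 cells/mL.

19.1 cells/mL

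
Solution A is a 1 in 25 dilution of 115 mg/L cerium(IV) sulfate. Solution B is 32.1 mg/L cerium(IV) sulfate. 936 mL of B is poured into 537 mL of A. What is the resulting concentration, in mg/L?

C_A = 115 mg/L / 25 = 4.60 mg/L.
C_mix = (C_A·V_A + C_B·V_B)/(V_A + V_B) = (4.60×537 + 32.1×936) / 1473 = 22.1 mg/L.

22.1 mg/L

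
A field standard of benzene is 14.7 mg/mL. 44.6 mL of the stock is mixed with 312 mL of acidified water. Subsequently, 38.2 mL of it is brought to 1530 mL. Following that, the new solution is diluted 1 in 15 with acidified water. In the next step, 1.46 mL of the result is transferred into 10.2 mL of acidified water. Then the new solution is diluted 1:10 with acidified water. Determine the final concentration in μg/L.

38.3 μg/L

Overall dilution factor = 7.996 × 40.05 × 15 × 7.986 × 10 = 3.84 × 10⁵.
14.7 mg/mL / 3.84 × 10⁵ = 3.83 × 10⁻⁵ mg/mL = 38.3 μg/L.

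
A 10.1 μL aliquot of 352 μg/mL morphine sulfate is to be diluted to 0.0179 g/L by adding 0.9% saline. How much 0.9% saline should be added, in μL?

0.0179 g/L = 17.9 μg/mL.
V₂ = C₁V₁/C₂ = 352 × 10.1 / 17.9 = 199 μL.
Diluent to add = V₂ − V₁ = 199 − 10.1 = 189 μL.

189 μL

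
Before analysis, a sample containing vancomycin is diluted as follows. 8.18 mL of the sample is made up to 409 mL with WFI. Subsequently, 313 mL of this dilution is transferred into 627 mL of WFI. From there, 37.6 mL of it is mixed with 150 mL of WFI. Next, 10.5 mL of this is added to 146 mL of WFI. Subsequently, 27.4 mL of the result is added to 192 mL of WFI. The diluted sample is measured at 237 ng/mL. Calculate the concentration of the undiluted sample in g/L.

21.2 g/L

Overall dilution factor = 50 × 3.003 × 4.989 × 14.90 × 8.007 = 8.94 × 10⁴.
Original = 237 ng/mL × 8.94 × 10⁴ = 2.12 × 10⁷ ng/mL = 21.2 g/L.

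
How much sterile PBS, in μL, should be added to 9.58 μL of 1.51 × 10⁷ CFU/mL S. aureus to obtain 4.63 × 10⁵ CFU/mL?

303 μL

V₂ = C₁V₁/C₂ = 1.51 × 10⁷ × 9.58 / 4.63 × 10⁵ = 312 μL.
Diluent to add = V₂ − V₁ = 312 − 9.58 = 303 μL.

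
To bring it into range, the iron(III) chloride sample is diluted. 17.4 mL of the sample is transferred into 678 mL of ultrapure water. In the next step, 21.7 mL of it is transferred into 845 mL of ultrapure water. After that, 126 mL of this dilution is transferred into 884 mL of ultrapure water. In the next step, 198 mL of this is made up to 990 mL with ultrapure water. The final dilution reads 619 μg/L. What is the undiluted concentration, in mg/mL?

39.6 mg/mL

Overall dilution factor = 39.97 × 39.94 × 8.016 × 5 = 6.40 × 10⁴.
Original = 619 μg/L × 6.40 × 10⁴ = 3.96 × 10⁷ μg/L = 39.6 mg/mL.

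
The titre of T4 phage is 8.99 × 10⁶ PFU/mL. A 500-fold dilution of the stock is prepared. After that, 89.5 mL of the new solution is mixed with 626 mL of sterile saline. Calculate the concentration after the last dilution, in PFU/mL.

2250 PFU/mL

Overall dilution factor = 500 × 7.994 = 3997.
8.99 × 10⁶ PFU/mL / 3997 = 2250 PFU/mL.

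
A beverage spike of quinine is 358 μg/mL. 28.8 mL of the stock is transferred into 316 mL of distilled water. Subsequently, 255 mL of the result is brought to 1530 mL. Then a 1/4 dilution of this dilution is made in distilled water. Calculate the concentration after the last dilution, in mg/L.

Overall dilution factor = 11.97 × 6 × 4 = 287.
358 μg/mL / 287 = 1.25 μg/mL = 1.25 mg/L.

1.25 mg/L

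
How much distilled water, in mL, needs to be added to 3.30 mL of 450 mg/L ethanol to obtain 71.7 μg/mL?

71.7 μg/mL = 71.7 mg/L.
V₂ = C₁V₁/C₂ = 450 × 3.30 / 71.7 = 20.7 mL.
Diluent to add = V₂ − V₁ = 20.7 − 3.30 = 17.4 mL.

17.4 mL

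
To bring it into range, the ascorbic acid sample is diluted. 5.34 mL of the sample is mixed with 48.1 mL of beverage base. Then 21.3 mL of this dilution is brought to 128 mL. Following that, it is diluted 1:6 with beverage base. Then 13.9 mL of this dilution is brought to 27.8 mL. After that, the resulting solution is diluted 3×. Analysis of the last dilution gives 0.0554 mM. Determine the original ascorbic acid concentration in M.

0.120 M

Overall dilution factor = 10.01 × 6.009 × 6 × 2 × 3 = 2165.
Original = 0.0554 mM × 2165 = 120 mM = 0.120 M.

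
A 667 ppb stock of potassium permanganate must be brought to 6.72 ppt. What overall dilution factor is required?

9.93 × 10⁴

Factor = C₀/C_target = 667 ppb / 6.72 ppt = 9.93 × 10⁴.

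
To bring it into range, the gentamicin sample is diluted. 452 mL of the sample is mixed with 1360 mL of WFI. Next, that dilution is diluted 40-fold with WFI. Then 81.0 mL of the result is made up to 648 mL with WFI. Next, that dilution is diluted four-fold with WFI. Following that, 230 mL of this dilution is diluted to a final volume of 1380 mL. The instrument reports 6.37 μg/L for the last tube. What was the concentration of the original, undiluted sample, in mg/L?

Overall dilution factor = 4.009 × 40 × 8 × 4 × 6 = 3.08 × 10⁴.
Original = 6.37 μg/L × 3.08 × 10⁴ = 1.96 × 10⁵ μg/L = 196 mg/L.

196 mg/L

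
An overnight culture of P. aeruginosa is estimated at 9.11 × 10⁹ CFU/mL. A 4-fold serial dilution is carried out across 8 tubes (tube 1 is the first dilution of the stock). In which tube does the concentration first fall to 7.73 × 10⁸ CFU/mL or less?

Tube n has concentration 9.11 × 10⁹ CFU/mL / 4ⁿ.
Need 4ⁿ ≥ 9.11 × 10⁹ CFU/mL / 7.73 × 10⁸ CFU/mL = 11.8, so n ≥ 1.78.
First such tube: n = 2.

tube 2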